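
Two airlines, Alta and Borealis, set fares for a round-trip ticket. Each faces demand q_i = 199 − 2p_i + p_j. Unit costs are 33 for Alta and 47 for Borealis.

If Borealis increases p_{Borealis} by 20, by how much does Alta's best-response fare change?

Alta's profit: π = (p_{Alta} − 33)(199 − 2p_{Alta} + p_{Borealis}).
∂π/∂p_{Alta} = 265 − 4p_{Alta} + p_{Borealis} = 0 ⇒ p_{Alta} = 66.25 + 0.25p_{Borealis}.
The reaction-function slope is 0.25, so a 20-unit rise in p_{Borealis} moves p_{Alta} by 0.25 × 20 = 5. Alta's best response rises — the actions are strategic complements.

5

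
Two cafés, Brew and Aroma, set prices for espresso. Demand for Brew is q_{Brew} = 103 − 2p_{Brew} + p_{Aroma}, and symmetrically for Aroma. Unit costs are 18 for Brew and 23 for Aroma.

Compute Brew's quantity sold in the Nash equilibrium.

Brew's profit: π = (p_{Brew} − 18)(103 − 2p_{Brew} + p_{Aroma}).
∂π/∂p_{Brew} = 139 − 4p_{Brew} + p_{Aroma} = 0 ⇒ p_{Brew} = 34.75 + 0.25p_{Aroma}.
Similarly p_{Aroma} = 37.25 + 0.25p_{Brew}.
Plugging p_{Aroma} into Brew's best response: p_{Brew} = 34.75 + 0.25(37.25 + 0.25p_{Brew}) ⇒ 0.9375p_{Brew} = 44.0625, so p_{Brew} = 47.
Then p_{Aroma} = 37.25 + 0.25·47 = 49.
q_{Brew} = 103 − 2·47 + 49 = 58.

58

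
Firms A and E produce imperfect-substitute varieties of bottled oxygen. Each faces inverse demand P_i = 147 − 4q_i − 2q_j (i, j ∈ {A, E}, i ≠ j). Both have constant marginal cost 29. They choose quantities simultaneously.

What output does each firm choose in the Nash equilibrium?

Firm A's profit: π = q_A(147 − 4q_A − 2q_E) − 29q_A.
∂π/∂q_A = 118 − 8q_A − 2q_E = 0 ⇒ q_A = 14.75 − 0.25q_E.
By symmetry q_E = q_A; substituting into the reaction function, 1.25q_A = 14.75 and q_A = 11.8.

11.8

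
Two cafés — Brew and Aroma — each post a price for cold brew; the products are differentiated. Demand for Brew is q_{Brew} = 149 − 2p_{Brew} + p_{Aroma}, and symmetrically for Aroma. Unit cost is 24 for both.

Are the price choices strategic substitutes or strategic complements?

Brew's profit: π = (p_{Brew} − 24)(149 − 2p_{Brew} + p_{Aroma}).
∂π/∂p_{Brew} = 197 − 4p_{Brew} + p_{Aroma} = 0 ⇒ p_{Brew} = 49.25 + 0.25p_{Aroma}.
The best-response slope dp_{Brew}/dp_{Aroma} = 0.25 > 0: the reaction function is upward-sloping, so the choices are strategic complements.

strategic complements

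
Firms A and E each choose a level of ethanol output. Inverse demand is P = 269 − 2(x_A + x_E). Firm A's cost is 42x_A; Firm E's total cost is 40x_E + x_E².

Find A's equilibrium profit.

Firm A's profit: π = x_A(269 − 2(x_A + x_E)) − 42x_A.
∂π/∂x_A = 227 − 4x_A − 2x_E = 0, so x_A = 56.75 − 0.5x_E.
For E: ∂π/∂x_E = 229 − 6x_E − 2x_A = 0 ⇒ x_E = 229/6 − (1/3)x_A.
Solving the two reaction functions simultaneously: (1 − (−0.5)(−1/3))x_A = 56.75 − 0.5·(229/6), so (5/6)x_A = 113/3 and x_A = 45.2.
Then x_E = 229/6 − (1/3)·45.2 = 23.1.
Price P = 269 − 2·68.3 = 132.4.
A's profit: (132.4 − 42)·45.2 = 4086.08.

4086.08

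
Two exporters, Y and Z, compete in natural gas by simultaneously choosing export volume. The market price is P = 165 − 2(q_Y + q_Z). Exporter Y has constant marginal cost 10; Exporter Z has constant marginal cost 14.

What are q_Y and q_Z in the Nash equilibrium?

Exporter Y's profit: π = q_Y(165 − 2(q_Y + q_Z)) − 10q_Y.
∂π/∂q_Y = 155 − 4q_Y − 2q_Z = 0, so q_Y = 38.75 − 0.5q_Z.
By the same steps for Z: q_Z = 37.75 − 0.5q_Y.
Substituting the second reaction function into the first: q_Y = 38.75 − 0.5(37.75 − 0.5q_Y), which gives 0.75q_Y = 19.875 ⇒ q_Y = 26.5.
Then q_Z = 37.75 − 0.5·26.5 = 24.5.

26.5, 24.5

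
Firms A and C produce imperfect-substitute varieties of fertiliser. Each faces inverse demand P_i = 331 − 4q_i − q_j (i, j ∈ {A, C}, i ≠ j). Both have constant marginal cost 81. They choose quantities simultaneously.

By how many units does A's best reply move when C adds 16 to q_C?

-2

Firm A's profit: π = q_A(331 − 4q_A − q_C) − 81q_A.
∂π/∂q_A = 250 − 8q_A − q_C = 0 ⇒ q_A = 31.25 − 0.125q_C.
The reaction-function slope is −0.125, so a 16-unit rise in q_C moves q_A by −0.125 × 16 = −2. A's best response falls — the actions are strategic substitutes.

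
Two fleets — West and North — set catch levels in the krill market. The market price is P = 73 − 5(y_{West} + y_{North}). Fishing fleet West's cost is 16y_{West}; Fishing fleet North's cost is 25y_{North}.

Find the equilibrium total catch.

Fishing fleet West's profit: π = y_{West}(73 − 5(y_{West} + y_{North})) − 16y_{West}.
∂π/∂y_{West} = 57 − 10y_{West} − 5y_{North} = 0, so y_{West} = 5.7 − 0.5y_{North}.
By the same steps for North: y_{North} = 4.8 − 0.5y_{West}.
Solving the two reaction functions simultaneously: (1 − (−0.5)(−0.5))y_{West} = 5.7 − 0.5·4.8, so 0.75y_{West} = 3.3 and y_{West} = 4.4.
Then y_{North} = 4.8 − 0.5·4.4 = 2.6.
Total catch: 4.4 + 2.6 = 7.

7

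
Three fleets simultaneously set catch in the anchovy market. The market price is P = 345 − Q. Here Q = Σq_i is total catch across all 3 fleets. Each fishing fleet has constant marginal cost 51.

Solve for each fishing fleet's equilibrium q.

73.5

A representative fishing fleet's profit is π_i = q_i(345 − Q) − 51q_i, with Q = q_i + Σ_{j≠i} q_j.
First-order condition: 294 − 2q_i − Σ_{j≠i} q_j = 0.
In a symmetric equilibrium every fishing fleet chooses the same q, so Σ_{j≠i} q_j = 2q. The condition becomes 294 − 4q = 0, giving q = 294/4 = 73.5.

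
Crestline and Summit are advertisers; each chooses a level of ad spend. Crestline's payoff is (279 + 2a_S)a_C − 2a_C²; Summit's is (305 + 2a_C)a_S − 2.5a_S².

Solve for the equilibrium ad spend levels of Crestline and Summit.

125.3125, 111.125

Expanding Crestline's payoff: 279a_C + 2a_Sa_C − 2a_C².
∂π/∂a_C = 279 + 2a_S − 4a_C = 0, so a_C = 69.75 + 0.5a_S.
Likewise for Summit: a_S = 61 + 0.4a_C.
Substituting the second reaction function into the first: a_C = 69.75 + 0.5(61 + 0.4a_C), which gives 0.8a_C = 100.25 ⇒ a_C = 125.3125.
Then a_S = 61 + 0.4·125.3125 = 111.125.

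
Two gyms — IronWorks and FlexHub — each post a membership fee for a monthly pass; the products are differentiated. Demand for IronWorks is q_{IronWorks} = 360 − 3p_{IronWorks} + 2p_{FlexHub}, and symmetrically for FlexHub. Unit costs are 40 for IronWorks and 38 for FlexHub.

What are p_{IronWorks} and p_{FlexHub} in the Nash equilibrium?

119.625, 118.875

IronWorks's profit: π = (p_{IronWorks} − 40)(360 − 3p_{IronWorks} + 2p_{FlexHub}).
∂π/∂p_{IronWorks} = 480 − 6p_{IronWorks} + 2p_{FlexHub} = 0 ⇒ p_{IronWorks} = 80 + (1/3)p_{FlexHub}.
Similarly p_{FlexHub} = 79 + (1/3)p_{IronWorks}.
Substituting the second reaction function into the first: p_{IronWorks} = 80 + (1/3)(79 + (1/3)p_{IronWorks}), which gives (8/9)p_{IronWorks} = 319/3 ⇒ p_{IronWorks} = 119.625.
Then p_{FlexHub} = 79 + (1/3)·119.625 = 118.875.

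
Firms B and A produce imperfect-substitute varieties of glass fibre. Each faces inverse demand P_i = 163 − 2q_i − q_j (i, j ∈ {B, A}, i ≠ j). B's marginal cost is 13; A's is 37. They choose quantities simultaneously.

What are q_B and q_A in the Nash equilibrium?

Firm B's profit: π = q_B(163 − 2q_B − q_A) − 13q_B.
∂π/∂q_B = 150 − 4q_B − q_A = 0 ⇒ q_B = 37.5 − 0.25q_A.
Similarly q_A = 31.5 − 0.25q_B.
Substituting the second reaction function into the first: q_B = 37.5 − 0.25(31.5 − 0.25q_B), which gives 0.9375q_B = 29.625 ⇒ q_B = 31.6.
Then q_A = 31.5 − 0.25·31.6 = 23.6.

31.6, 23.6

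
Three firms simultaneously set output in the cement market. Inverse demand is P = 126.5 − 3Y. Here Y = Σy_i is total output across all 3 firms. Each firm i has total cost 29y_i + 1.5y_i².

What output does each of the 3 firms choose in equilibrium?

A representative firm's profit is π_i = y_i(126.5 − 3Y) − 29y_i − 1.5y_i², with Y = y_i + Σ_{j≠i} y_j.
First-order condition: 97.5 − 9y_i − 3Σ_{j≠i} y_j = 0.
In a symmetric equilibrium every firm chooses the same y, so Σ_{j≠i} y_j = 2y. The condition becomes 97.5 − 15y = 0, giving y = 97.5/15 = 6.5.

6.5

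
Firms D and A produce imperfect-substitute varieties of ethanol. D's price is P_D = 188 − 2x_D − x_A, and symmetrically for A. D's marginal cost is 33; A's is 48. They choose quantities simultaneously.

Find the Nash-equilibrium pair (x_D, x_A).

Firm D's profit: π = x_D(188 − 2x_D − x_A) − 33x_D.
∂π/∂x_D = 155 − 4x_D − x_A = 0 ⇒ x_D = 38.75 − 0.25x_A.
Similarly x_A = 35 − 0.25x_D.
Substituting the second reaction function into the first: x_D = 38.75 − 0.25(35 − 0.25x_D), which gives 0.9375x_D = 30 ⇒ x_D = 32.
Then x_A = 35 − 0.25·32 = 27.

32, 27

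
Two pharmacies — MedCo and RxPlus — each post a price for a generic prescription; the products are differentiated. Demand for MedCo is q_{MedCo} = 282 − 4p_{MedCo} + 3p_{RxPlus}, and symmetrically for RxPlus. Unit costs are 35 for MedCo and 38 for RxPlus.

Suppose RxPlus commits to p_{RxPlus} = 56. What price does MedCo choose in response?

MedCo's profit: π = (p_{MedCo} − 35)(282 − 4p_{MedCo} + 3p_{RxPlus}).
∂π/∂p_{MedCo} = 422 − 8p_{MedCo} + 3p_{RxPlus} = 0 ⇒ p_{MedCo} = 52.75 + 0.375p_{RxPlus}.
At p_{RxPlus} = 56: p_{MedCo} = 52.75 + 0.375·56 = 73.75.

73.75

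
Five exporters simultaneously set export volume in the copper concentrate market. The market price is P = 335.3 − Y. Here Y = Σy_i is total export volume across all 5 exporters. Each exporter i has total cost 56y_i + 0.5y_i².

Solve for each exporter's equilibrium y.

39.9

A representative exporter's profit is π_i = y_i(335.3 − Y) − 56y_i − 0.5y_i², with Y = y_i + Σ_{j≠i} y_j.
First-order condition: 279.3 − 3y_i − Σ_{j≠i} y_j = 0.
With identical exporters, set every y_j = y: then 279.3 − 3y − 4y = 0, i.e. y = 279.3/7 = 39.9.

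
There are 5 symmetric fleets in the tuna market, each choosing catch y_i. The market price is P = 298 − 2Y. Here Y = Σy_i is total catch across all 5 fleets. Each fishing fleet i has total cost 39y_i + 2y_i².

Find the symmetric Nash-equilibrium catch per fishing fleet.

16.1875

A representative fishing fleet's profit is π_i = y_i(298 − 2Y) − 39y_i − 2y_i², with Y = y_i + Σ_{j≠i} y_j.
First-order condition: 259 − 8y_i − 2Σ_{j≠i} y_j = 0.
With identical fishing fleets, set every y_j = y: then 259 − 8y − 8y = 0, i.e. y = 259/16 = 16.1875.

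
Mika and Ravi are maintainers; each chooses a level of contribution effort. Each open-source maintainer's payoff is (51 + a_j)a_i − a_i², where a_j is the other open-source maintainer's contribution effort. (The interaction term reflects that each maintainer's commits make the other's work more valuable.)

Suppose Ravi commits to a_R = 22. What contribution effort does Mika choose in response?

36.5

Mika's payoff is (51 + a_R)a_M − a_M².
∂π/∂a_M = 51 + a_R − 2a_M = 0, so a_M = 25.5 + 0.5a_R.
At a_R = 22: a_M = 25.5 + 0.5·22 = 36.5.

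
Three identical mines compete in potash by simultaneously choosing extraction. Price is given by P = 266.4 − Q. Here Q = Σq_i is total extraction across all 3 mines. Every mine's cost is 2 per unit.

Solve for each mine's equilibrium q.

66.1

A representative mine's profit is π_i = q_i(266.4 − Q) − 2q_i, with Q = q_i + Σ_{j≠i} q_j.
First-order condition: 264.4 − 2q_i − Σ_{j≠i} q_j = 0.
Imposing symmetry (q_j = q for all j) turns Σ_{j≠i} q_j into 2q, so 264.4 = 4q and q = 66.1.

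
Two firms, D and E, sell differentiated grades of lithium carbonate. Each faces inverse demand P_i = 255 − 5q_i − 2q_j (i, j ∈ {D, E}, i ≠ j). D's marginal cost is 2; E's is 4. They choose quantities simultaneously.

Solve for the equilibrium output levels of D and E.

Firm D's profit: π = q_D(255 − 5q_D − 2q_E) − 2q_D.
∂π/∂q_D = 253 − 10q_D − 2q_E = 0 ⇒ q_D = 25.3 − 0.2q_E.
Similarly q_E = 25.1 − 0.2q_D.
Plugging q_E into D's best response: q_D = 25.3 − 0.2(25.1 − 0.2q_D) ⇒ 0.96q_D = 20.28, so q_D = 21.125.
Then q_E = 25.1 − 0.2·21.125 = 20.875.

21.125, 20.875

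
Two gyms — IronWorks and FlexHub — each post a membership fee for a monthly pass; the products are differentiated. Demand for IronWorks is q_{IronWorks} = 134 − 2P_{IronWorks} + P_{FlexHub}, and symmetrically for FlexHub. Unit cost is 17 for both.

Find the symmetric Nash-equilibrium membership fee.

56

IronWorks's profit: π = (P_{IronWorks} − 17)(134 − 2P_{IronWorks} + P_{FlexHub}).
∂π/∂P_{IronWorks} = 168 − 4P_{IronWorks} + P_{FlexHub} = 0 ⇒ P_{IronWorks} = 42 + 0.25P_{FlexHub}.
Setting P_{IronWorks} = P_{FlexHub} in the reaction function: P_{IronWorks} = 42 + 0.25P_{IronWorks}, so P_{IronWorks} = 42 / 0.75 = 56.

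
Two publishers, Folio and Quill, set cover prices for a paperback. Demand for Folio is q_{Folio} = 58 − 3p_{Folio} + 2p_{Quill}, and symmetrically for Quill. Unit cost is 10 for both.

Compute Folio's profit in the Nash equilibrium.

Folio's profit: π = (p_{Folio} − 10)(58 − 3p_{Folio} + 2p_{Quill}).
∂π/∂p_{Folio} = 88 − 6p_{Folio} + 2p_{Quill} = 0 ⇒ p_{Folio} = 44/3 + (1/3)p_{Quill}.
The game is symmetric, so in equilibrium p_{Quill} = p_{Folio}: the reaction function gives (2/3)p_{Folio} = 44/3, hence p_{Folio} = 22.
q_{Folio} = 58 − 3·22 + 2·22 = 36.
Profit = (22 − 10)·36 = 432.

432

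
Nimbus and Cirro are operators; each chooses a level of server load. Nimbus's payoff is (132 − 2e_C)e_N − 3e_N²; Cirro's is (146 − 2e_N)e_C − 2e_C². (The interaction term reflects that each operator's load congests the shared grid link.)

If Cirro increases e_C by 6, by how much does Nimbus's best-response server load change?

-2

Expanding Nimbus's payoff: 132e_N − 2e_Ce_N − 3e_N².
∂π/∂e_N = 132 − 2e_C − 6e_N = 0, so e_N = 22 − (1/3)e_C.
The reaction-function slope is −1/3, so a 6-unit rise in e_C moves e_N by −1/3 × 6 = −2. Nimbus's best response falls — the actions are strategic substitutes.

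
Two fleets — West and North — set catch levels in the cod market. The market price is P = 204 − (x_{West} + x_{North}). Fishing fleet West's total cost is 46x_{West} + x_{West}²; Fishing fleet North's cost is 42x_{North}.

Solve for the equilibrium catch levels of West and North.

Fishing fleet West's profit: π = x_{West}(204 − (x_{West} + x_{North})) − 46x_{West} − x_{West}².
∂π/∂x_{West} = 158 − 4x_{West} − x_{North} = 0, so x_{West} = 39.5 − 0.25x_{North}.
For North: ∂π/∂x_{North} = 162 − 2x_{North} − x_{West} = 0 ⇒ x_{North} = 81 − 0.5x_{West}.
Substituting the second reaction function into the first: x_{West} = 39.5 − 0.25(81 − 0.5x_{West}), which gives 0.875x_{West} = 19.25 ⇒ x_{West} = 22.
Then x_{North} = 81 − 0.5·22 = 70.

22, 70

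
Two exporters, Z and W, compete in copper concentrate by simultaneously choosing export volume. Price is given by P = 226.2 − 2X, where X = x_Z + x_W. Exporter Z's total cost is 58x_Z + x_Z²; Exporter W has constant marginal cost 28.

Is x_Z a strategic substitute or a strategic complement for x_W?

strategic substitutes

Exporter Z's profit: π = x_Z(226.2 − 2(x_Z + x_W)) − 58x_Z − x_Z².
∂π/∂x_Z = 168.2 − 6x_Z − 2x_W = 0, so x_Z = 841/30 − (1/3)x_W.
The best-response slope dx_Z/dx_W = −1/3 < 0: the reaction function is downward-sloping, so the choices are strategic substitutes.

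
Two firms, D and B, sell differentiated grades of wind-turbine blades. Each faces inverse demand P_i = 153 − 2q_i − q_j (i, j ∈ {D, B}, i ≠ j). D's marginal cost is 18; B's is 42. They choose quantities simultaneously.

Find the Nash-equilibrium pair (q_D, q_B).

28.6, 20.6

Firm D's profit: π = q_D(153 − 2q_D − q_B) − 18q_D.
∂π/∂q_D = 135 − 4q_D − q_B = 0 ⇒ q_D = 33.75 − 0.25q_B.
Similarly q_B = 27.75 − 0.25q_D.
Substituting the second reaction function into the first: q_D = 33.75 − 0.25(27.75 − 0.25q_D), which gives 0.9375q_D = 26.8125 ⇒ q_D = 28.6.
Then q_B = 27.75 − 0.25·28.6 = 20.6.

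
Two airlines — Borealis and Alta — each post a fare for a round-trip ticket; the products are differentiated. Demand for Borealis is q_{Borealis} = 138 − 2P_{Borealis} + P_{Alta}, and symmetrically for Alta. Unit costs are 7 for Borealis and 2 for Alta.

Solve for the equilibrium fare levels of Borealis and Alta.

Borealis's profit: π = (P_{Borealis} − 7)(138 − 2P_{Borealis} + P_{Alta}).
∂π/∂P_{Borealis} = 152 − 4P_{Borealis} + P_{Alta} = 0 ⇒ P_{Borealis} = 38 + 0.25P_{Alta}.
Similarly P_{Alta} = 35.5 + 0.25P_{Borealis}.
Substituting the second reaction function into the first: P_{Borealis} = 38 + 0.25(35.5 + 0.25P_{Borealis}), which gives 0.9375P_{Borealis} = 46.875 ⇒ P_{Borealis} = 50.
Then P_{Alta} = 35.5 + 0.25·50 = 48.

50, 48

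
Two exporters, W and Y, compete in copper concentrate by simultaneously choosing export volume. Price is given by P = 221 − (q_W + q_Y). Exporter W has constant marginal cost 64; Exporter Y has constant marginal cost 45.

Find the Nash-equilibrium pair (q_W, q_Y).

Exporter W's profit: π = q_W(221 − (q_W + q_Y)) − 64q_W.
∂π/∂q_W = 157 − 2q_W − q_Y = 0, so q_W = 78.5 − 0.5q_Y.
By the same steps for Y: q_Y = 88 − 0.5q_W.
Solving the two reaction functions simultaneously: (1 − (−0.5)(−0.5))q_W = 78.5 − 0.5·88, so 0.75q_W = 34.5 and q_W = 46.
Then q_Y = 88 − 0.5·46 = 65.

46, 65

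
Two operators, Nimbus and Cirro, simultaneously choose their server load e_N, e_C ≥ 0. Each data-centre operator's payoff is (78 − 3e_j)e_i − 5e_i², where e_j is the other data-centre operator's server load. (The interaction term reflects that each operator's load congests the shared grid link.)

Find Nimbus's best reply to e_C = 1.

7.5

Nimbus's payoff is (78 − 3e_C)e_N − 5e_N².
∂π/∂e_N = 78 − 3e_C − 10e_N = 0, so e_N = 7.8 − 0.3e_C.
At e_C = 1: e_N = 7.8 − 0.3·1 = 7.5.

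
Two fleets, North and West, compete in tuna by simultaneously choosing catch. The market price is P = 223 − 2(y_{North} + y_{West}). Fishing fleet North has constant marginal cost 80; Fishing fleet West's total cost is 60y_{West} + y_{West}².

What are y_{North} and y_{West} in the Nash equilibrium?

Fishing fleet North's profit: π = y_{North}(223 − 2(y_{North} + y_{West})) − 80y_{North}.
∂π/∂y_{North} = 143 − 4y_{North} − 2y_{West} = 0, so y_{North} = 35.75 − 0.5y_{West}.
For West: ∂π/∂y_{West} = 163 − 6y_{West} − 2y_{North} = 0 ⇒ y_{West} = 163/6 − (1/3)y_{North}.
Solving the two reaction functions simultaneously: (1 − (−0.5)(−1/3))y_{North} = 35.75 − 0.5·(163/6), so (5/6)y_{North} = 133/6 and y_{North} = 26.6.
Then y_{West} = 163/6 − (1/3)·26.6 = 18.3.

26.6, 18.3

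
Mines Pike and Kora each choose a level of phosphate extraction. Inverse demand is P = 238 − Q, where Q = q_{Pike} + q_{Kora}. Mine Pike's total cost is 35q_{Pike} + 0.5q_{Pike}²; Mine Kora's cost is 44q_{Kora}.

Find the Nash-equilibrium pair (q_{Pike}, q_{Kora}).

42.4, 75.8

Mine Pike's profit: π = q_{Pike}(238 − (q_{Pike} + q_{Kora})) − 35q_{Pike} − 0.5q_{Pike}².
∂π/∂q_{Pike} = 203 − 3q_{Pike} − q_{Kora} = 0, so q_{Pike} = 203/3 − (1/3)q_{Kora}.
For Kora: ∂π/∂q_{Kora} = 194 − 2q_{Kora} − q_{Pike} = 0 ⇒ q_{Kora} = 97 − 0.5q_{Pike}.
Solving the two reaction functions simultaneously: (1 − (−1/3)(−0.5))q_{Pike} = 203/3 − (1/3)·97, so (5/6)q_{Pike} = 106/3 and q_{Pike} = 42.4.
Then q_{Kora} = 97 − 0.5·42.4 = 75.8.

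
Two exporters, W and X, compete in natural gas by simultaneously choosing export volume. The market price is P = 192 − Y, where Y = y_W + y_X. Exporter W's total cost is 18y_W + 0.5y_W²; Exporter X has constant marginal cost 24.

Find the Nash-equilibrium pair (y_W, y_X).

Exporter W's profit: π = y_W(192 − (y_W + y_X)) − 18y_W − 0.5y_W².
∂π/∂y_W = 174 − 3y_W − y_X = 0, so y_W = 58 − (1/3)y_X.
For X: ∂π/∂y_X = 168 − 2y_X − y_W = 0 ⇒ y_X = 84 − 0.5y_W.
Solving the two reaction functions simultaneously: (1 − (−1/3)(−0.5))y_W = 58 − (1/3)·84, so (5/6)y_W = 30 and y_W = 36.
Then y_X = 84 − 0.5·36 = 66.

36, 66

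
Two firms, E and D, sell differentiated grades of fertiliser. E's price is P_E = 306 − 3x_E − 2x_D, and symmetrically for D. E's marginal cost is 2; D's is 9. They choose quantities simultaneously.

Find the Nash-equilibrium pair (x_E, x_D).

38.4375, 36.6875

Firm E's profit: π = x_E(306 − 3x_E − 2x_D) − 2x_E.
∂π/∂x_E = 304 − 6x_E − 2x_D = 0 ⇒ x_E = 152/3 − (1/3)x_D.
Similarly x_D = 49.5 − (1/3)x_E.
Substituting the second reaction function into the first: x_E = 152/3 − (1/3)(49.5 − (1/3)x_E), which gives (8/9)x_E = 205/6 ⇒ x_E = 38.4375.
Then x_D = 49.5 − (1/3)·38.4375 = 36.6875.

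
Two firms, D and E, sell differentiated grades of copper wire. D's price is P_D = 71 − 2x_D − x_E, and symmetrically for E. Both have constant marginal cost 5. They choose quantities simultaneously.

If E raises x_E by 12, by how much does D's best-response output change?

-3

Firm D's profit: π = x_D(71 − 2x_D − x_E) − 5x_D.
∂π/∂x_D = 66 − 4x_D − x_E = 0 ⇒ x_D = 16.5 − 0.25x_E.
The reaction-function slope is −0.25, so a 12-unit rise in x_E moves x_D by −0.25 × 12 = −3. D's best response falls — the actions are strategic substitutes.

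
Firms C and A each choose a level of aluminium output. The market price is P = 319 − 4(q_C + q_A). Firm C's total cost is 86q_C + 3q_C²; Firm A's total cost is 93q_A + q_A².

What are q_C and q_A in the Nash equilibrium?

Firm C's profit: π = q_C(319 − 4(q_C + q_A)) − 86q_C − 3q_C².
∂π/∂q_C = 233 − 14q_C − 4q_A = 0, so q_C = 233/14 − (2/7)q_A.
For A: ∂π/∂q_A = 226 − 10q_A − 4q_C = 0 ⇒ q_A = 22.6 − 0.4q_C.
Substituting the second reaction function into the first: q_C = 233/14 − (2/7)(22.6 − 0.4q_C), which gives (31/35)q_C = 713/70 ⇒ q_C = 11.5.
Then q_A = 22.6 − 0.4·11.5 = 18.

11.5, 18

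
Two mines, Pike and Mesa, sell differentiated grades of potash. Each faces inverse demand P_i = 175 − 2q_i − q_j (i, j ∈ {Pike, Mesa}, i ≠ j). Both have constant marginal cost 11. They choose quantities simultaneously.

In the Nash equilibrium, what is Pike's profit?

Mine Pike's profit: π = q_{Pike}(175 − 2q_{Pike} − q_{Mesa}) − 11q_{Pike}.
∂π/∂q_{Pike} = 164 − 4q_{Pike} − q_{Mesa} = 0 ⇒ q_{Pike} = 41 − 0.25q_{Mesa}.
The game is symmetric, so in equilibrium q_{Mesa} = q_{Pike}: the reaction function gives 1.25q_{Pike} = 41, hence q_{Pike} = 32.8.
P_{Pike} = 175 − 2·32.8 − 32.8 = 76.6.
Profit = (76.6 − 11)·32.8 = 2151.68.

2151.68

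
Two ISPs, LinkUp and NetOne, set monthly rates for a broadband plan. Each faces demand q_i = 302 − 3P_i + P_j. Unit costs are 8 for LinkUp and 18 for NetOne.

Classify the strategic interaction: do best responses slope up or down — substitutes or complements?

strategic complements

LinkUp's profit: π = (P_{LinkUp} − 8)(302 − 3P_{LinkUp} + P_{NetOne}).
∂π/∂P_{LinkUp} = 326 − 6P_{LinkUp} + P_{NetOne} = 0 ⇒ P_{LinkUp} = 163/3 + (1/6)P_{NetOne}.
The best-response slope dP_{LinkUp}/dP_{NetOne} = 1/6 > 0: the reaction function is upward-sloping, so the choices are strategic complements.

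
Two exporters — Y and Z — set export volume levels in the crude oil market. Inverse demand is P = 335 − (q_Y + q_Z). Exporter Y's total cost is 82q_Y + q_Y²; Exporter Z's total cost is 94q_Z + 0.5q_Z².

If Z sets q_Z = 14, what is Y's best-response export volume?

59.75

Exporter Y's profit: π = q_Y(335 − (q_Y + q_Z)) − 82q_Y − q_Y².
∂π/∂q_Y = 253 − 4q_Y − q_Z = 0, so q_Y = 63.25 − 0.25q_Z.
At q_Z = 14: q_Y = 63.25 − 0.25·14 = 59.75.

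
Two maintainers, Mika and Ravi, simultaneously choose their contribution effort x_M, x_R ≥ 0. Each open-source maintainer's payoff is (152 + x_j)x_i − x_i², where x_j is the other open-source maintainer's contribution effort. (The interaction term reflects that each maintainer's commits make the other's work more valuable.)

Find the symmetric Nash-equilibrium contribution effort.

152

Mika's payoff is (152 + x_R)x_M − x_M².
∂π/∂x_M = 152 + x_R − 2x_M = 0, so x_M = 76 + 0.5x_R.
The game is symmetric, so in equilibrium x_R = x_M: the reaction function gives 0.5x_M = 76, hence x_M = 152.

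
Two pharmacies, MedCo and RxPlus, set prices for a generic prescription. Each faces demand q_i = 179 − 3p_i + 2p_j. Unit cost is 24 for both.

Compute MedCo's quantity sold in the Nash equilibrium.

116.25

MedCo's profit: π = (p_{MedCo} − 24)(179 − 3p_{MedCo} + 2p_{RxPlus}).
∂π/∂p_{MedCo} = 251 − 6p_{MedCo} + 2p_{RxPlus} = 0 ⇒ p_{MedCo} = 251/6 + (1/3)p_{RxPlus}.
Setting p_{MedCo} = p_{RxPlus} in the reaction function: p_{MedCo} = 251/6 + (1/3)p_{MedCo}, so p_{MedCo} = (251/6) / (2/3) = 62.75.
q_{MedCo} = 179 − 3·62.75 + 2·62.75 = 116.25.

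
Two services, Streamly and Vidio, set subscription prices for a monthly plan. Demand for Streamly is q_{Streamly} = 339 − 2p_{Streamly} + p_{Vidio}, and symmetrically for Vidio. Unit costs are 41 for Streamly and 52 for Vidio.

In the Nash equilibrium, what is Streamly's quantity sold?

Streamly's profit: π = (p_{Streamly} − 41)(339 − 2p_{Streamly} + p_{Vidio}).
∂π/∂p_{Streamly} = 421 − 4p_{Streamly} + p_{Vidio} = 0 ⇒ p_{Streamly} = 105.25 + 0.25p_{Vidio}.
Similarly p_{Vidio} = 110.75 + 0.25p_{Streamly}.
Solving the two reaction functions simultaneously: (1 − (0.25)(0.25))p_{Streamly} = 105.25 + 0.25·110.75, so 0.9375p_{Streamly} = 132.9375 and p_{Streamly} = 141.8.
Then p_{Vidio} = 110.75 + 0.25·141.8 = 146.2.
q_{Streamly} = 339 − 2·141.8 + 146.2 = 201.6.

201.6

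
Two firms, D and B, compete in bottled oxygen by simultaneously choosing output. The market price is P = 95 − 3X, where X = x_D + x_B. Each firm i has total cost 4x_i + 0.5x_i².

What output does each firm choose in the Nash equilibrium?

Firm D's profit: π = x_D(95 − 3(x_D + x_B)) − 4x_D − 0.5x_D².
∂π/∂x_D = 91 − 7x_D − 3x_B = 0, so x_D = 13 − (3/7)x_B.
By symmetry x_B = x_D; substituting into the reaction function, (10/7)x_D = 13 and x_D = 9.1.

9.1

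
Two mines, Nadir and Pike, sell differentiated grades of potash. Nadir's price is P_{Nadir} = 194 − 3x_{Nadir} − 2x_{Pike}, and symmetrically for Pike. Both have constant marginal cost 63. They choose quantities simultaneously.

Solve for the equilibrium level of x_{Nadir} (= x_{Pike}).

Mine Nadir's profit: π = x_{Nadir}(194 − 3x_{Nadir} − 2x_{Pike}) − 63x_{Nadir}.
∂π/∂x_{Nadir} = 131 − 6x_{Nadir} − 2x_{Pike} = 0 ⇒ x_{Nadir} = 131/6 − (1/3)x_{Pike}.
Setting x_{Nadir} = x_{Pike} in the reaction function: x_{Nadir} = 131/6 − (1/3)x_{Nadir}, so x_{Nadir} = (131/6) / (4/3) = 16.375.

16.375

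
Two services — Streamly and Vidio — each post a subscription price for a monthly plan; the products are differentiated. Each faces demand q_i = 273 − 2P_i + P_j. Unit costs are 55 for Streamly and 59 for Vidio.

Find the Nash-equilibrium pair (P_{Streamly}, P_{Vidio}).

Streamly's profit: π = (P_{Streamly} − 55)(273 − 2P_{Streamly} + P_{Vidio}).
∂π/∂P_{Streamly} = 383 − 4P_{Streamly} + P_{Vidio} = 0 ⇒ P_{Streamly} = 95.75 + 0.25P_{Vidio}.
Similarly P_{Vidio} = 97.75 + 0.25P_{Streamly}.
Solving the two reaction functions simultaneously: (1 − (0.25)(0.25))P_{Streamly} = 95.75 + 0.25·97.75, so 0.9375P_{Streamly} = 120.1875 and P_{Streamly} = 128.2.
Then P_{Vidio} = 97.75 + 0.25·128.2 = 129.8.

128.2, 129.8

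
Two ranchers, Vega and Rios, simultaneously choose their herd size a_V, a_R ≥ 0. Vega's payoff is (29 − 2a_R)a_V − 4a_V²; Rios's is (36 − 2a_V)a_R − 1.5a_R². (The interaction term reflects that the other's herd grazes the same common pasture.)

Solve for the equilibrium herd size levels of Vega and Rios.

0.75, 11.5

Expanding Vega's payoff: 29a_V − 2a_Ra_V − 4a_V².
∂π/∂a_V = 29 − 2a_R − 8a_V = 0, so a_V = 3.625 − 0.25a_R.
Likewise for Rios: a_R = 12 − (2/3)a_V.
Plugging a_R into Vega's best response: a_V = 3.625 − 0.25(12 − (2/3)a_V) ⇒ (5/6)a_V = 0.625, so a_V = 0.75.
Then a_R = 12 − (2/3)·0.75 = 11.5.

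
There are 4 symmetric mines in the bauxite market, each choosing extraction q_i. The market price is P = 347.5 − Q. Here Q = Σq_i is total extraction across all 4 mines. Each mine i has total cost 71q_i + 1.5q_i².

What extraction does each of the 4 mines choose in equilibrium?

A representative mine's profit is π_i = q_i(347.5 − Q) − 71q_i − 1.5q_i², with Q = q_i + Σ_{j≠i} q_j.
First-order condition: 276.5 − 5q_i − Σ_{j≠i} q_j = 0.
In a symmetric equilibrium every mine chooses the same q, so Σ_{j≠i} q_j = 3q. The condition becomes 276.5 − 8q = 0, giving q = 276.5/8 = 34.5625.

34.5625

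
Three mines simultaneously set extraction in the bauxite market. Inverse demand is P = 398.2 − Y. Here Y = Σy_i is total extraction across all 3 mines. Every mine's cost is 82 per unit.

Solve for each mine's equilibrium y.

79.05

A representative mine's profit is π_i = y_i(398.2 − Y) − 82y_i, with Y = y_i + Σ_{j≠i} y_j.
First-order condition: 316.2 − 2y_i − Σ_{j≠i} y_j = 0.
With identical mines, set every y_j = y: then 316.2 − 2y − 2y = 0, i.e. y = 316.2/4 = 79.05.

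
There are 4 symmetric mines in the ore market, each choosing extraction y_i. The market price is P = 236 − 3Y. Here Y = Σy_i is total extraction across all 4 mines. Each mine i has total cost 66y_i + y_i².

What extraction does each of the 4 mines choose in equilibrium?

10

A representative mine's profit is π_i = y_i(236 − 3Y) − 66y_i − y_i², with Y = y_i + Σ_{j≠i} y_j.
First-order condition: 170 − 8y_i − 3Σ_{j≠i} y_j = 0.
Imposing symmetry (y_j = y for all j) turns Σ_{j≠i} y_j into 3y, so 170 = 17y and y = 10.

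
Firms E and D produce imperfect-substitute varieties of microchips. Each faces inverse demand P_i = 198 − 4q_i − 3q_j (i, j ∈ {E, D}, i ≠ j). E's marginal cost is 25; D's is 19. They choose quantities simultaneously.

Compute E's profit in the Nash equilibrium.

Firm E's profit: π = q_E(198 − 4q_E − 3q_D) − 25q_E.
∂π/∂q_E = 173 − 8q_E − 3q_D = 0 ⇒ q_E = 21.625 − 0.375q_D.
Similarly q_D = 22.375 − 0.375q_E.
Substituting the second reaction function into the first: q_E = 21.625 − 0.375(22.375 − 0.375q_E), which gives (55/64)q_E = 847/64 ⇒ q_E = 15.4.
Then q_D = 22.375 − 0.375·15.4 = 16.6.
P_E = 198 − 4·15.4 − 3·16.6 = 86.6.
Profit = (86.6 − 25)·15.4 = 948.64.

948.64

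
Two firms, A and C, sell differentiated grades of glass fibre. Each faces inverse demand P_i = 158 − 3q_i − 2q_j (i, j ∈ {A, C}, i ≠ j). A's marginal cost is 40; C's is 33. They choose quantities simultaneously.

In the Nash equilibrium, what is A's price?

82.9375

Firm A's profit: π = q_A(158 − 3q_A − 2q_C) − 40q_A.
∂π/∂q_A = 118 − 6q_A − 2q_C = 0 ⇒ q_A = 59/3 − (1/3)q_C.
Similarly q_C = 125/6 − (1/3)q_A.
Solving the two reaction functions simultaneously: (1 − (−1/3)(−1/3))q_A = 59/3 − (1/3)·(125/6), so (8/9)q_A = 229/18 and q_A = 14.3125.
Then q_C = 125/6 − (1/3)·14.3125 = 16.0625.
P_A = 158 − 3·14.3125 − 2·16.0625 = 82.9375.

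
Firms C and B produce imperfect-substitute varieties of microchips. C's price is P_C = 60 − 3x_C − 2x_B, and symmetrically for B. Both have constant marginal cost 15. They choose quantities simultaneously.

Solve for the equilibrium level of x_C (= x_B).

5.625

Firm C's profit: π = x_C(60 − 3x_C − 2x_B) − 15x_C.
∂π/∂x_C = 45 − 6x_C − 2x_B = 0 ⇒ x_C = 7.5 − (1/3)x_B.
Setting x_C = x_B in the reaction function: x_C = 7.5 − (1/3)x_C, so x_C = 7.5 / (4/3) = 5.625.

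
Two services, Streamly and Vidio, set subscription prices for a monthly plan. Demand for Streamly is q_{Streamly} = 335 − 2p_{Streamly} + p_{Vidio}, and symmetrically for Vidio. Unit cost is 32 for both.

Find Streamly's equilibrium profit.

Streamly's profit: π = (p_{Streamly} − 32)(335 − 2p_{Streamly} + p_{Vidio}).
∂π/∂p_{Streamly} = 399 − 4p_{Streamly} + p_{Vidio} = 0 ⇒ p_{Streamly} = 99.75 + 0.25p_{Vidio}.
By symmetry p_{Vidio} = p_{Streamly}; substituting into the reaction function, 0.75p_{Streamly} = 99.75 and p_{Streamly} = 133.
q_{Streamly} = 335 − 2·133 + 133 = 202.
Profit = (133 − 32)·202 = 20402.

20402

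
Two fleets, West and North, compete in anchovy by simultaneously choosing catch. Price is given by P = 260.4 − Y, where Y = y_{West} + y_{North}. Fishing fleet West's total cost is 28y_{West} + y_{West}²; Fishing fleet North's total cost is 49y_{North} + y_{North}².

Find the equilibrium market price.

171.64

Fishing fleet West's profit: π = y_{West}(260.4 − (y_{West} + y_{North})) − 28y_{West} − y_{West}².
∂π/∂y_{West} = 232.4 − 4y_{West} − y_{North} = 0, so y_{West} = 58.1 − 0.25y_{North}.
By the same steps for North: y_{North} = 52.85 − 0.25y_{West}.
Solving the two reaction functions simultaneously: (1 − (−0.25)(−0.25))y_{West} = 58.1 − 0.25·52.85, so 0.9375y_{West} = 44.8875 and y_{West} = 47.88.
Then y_{North} = 52.85 − 0.25·47.88 = 40.88.
Equilibrium price: P = 260.4 − 88.76 = 171.64.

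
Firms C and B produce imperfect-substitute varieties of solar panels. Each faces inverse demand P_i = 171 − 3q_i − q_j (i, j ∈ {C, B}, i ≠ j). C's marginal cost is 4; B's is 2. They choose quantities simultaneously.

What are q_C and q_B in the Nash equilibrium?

23.8, 24.2

Firm C's profit: π = q_C(171 − 3q_C − q_B) − 4q_C.
∂π/∂q_C = 167 − 6q_C − q_B = 0 ⇒ q_C = 167/6 − (1/6)q_B.
Similarly q_B = 169/6 − (1/6)q_C.
Solving the two reaction functions simultaneously: (1 − (−1/6)(−1/6))q_C = 167/6 − (1/6)·(169/6), so (35/36)q_C = 833/36 and q_C = 23.8.
Then q_B = 169/6 − (1/6)·23.8 = 24.2.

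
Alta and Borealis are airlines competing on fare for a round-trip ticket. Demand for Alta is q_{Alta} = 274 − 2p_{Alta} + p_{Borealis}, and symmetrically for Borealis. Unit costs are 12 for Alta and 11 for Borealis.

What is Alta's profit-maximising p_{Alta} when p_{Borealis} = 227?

Alta's profit: π = (p_{Alta} − 12)(274 − 2p_{Alta} + p_{Borealis}).
∂π/∂p_{Alta} = 298 − 4p_{Alta} + p_{Borealis} = 0 ⇒ p_{Alta} = 74.5 + 0.25p_{Borealis}.
At p_{Borealis} = 227: p_{Alta} = 74.5 + 0.25·227 = 131.25.

131.25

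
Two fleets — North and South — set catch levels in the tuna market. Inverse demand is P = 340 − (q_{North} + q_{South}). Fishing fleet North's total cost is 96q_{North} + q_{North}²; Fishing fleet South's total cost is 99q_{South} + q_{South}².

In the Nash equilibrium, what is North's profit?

Fishing fleet North's profit: π = q_{North}(340 − (q_{North} + q_{South})) − 96q_{North} − q_{North}².
∂π/∂q_{North} = 244 − 4q_{North} − q_{South} = 0, so q_{North} = 61 − 0.25q_{South}.
By the same steps for South: q_{South} = 60.25 − 0.25q_{North}.
Plugging q_{South} into North's best response: q_{North} = 61 − 0.25(60.25 − 0.25q_{North}) ⇒ 0.9375q_{North} = 45.9375, so q_{North} = 49.
Then q_{South} = 60.25 − 0.25·49 = 48.
Price P = 340 − 97 = 243.
North's profit: (243 − 96)·49 − (49)² = 4802.

4802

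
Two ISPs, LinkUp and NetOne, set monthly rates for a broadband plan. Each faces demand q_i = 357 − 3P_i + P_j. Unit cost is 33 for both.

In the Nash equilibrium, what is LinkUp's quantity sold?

174.6

LinkUp's profit: π = (P_{LinkUp} − 33)(357 − 3P_{LinkUp} + P_{NetOne}).
∂π/∂P_{LinkUp} = 456 − 6P_{LinkUp} + P_{NetOne} = 0 ⇒ P_{LinkUp} = 76 + (1/6)P_{NetOne}.
The game is symmetric, so in equilibrium P_{NetOne} = P_{LinkUp}: the reaction function gives (5/6)P_{LinkUp} = 76, hence P_{LinkUp} = 91.2.
q_{LinkUp} = 357 − 3·91.2 + 91.2 = 174.6.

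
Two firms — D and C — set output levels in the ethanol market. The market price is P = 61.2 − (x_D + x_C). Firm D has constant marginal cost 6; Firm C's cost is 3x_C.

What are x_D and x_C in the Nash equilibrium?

17.4, 20.4

Firm D's profit: π = x_D(61.2 − (x_D + x_C)) − 6x_D.
∂π/∂x_D = 55.2 − 2x_D − x_C = 0, so x_D = 27.6 − 0.5x_C.
By the same steps for C: x_C = 29.1 − 0.5x_D.
Solving the two reaction functions simultaneously: (1 − (−0.5)(−0.5))x_D = 27.6 − 0.5·29.1, so 0.75x_D = 13.05 and x_D = 17.4.
Then x_C = 29.1 − 0.5·17.4 = 20.4.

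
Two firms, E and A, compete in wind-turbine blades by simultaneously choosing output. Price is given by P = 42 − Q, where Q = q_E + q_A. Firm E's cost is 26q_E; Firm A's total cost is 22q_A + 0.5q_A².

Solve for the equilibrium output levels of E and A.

Firm E's profit: π = q_E(42 − (q_E + q_A)) − 26q_E.
∂π/∂q_E = 16 − 2q_E − q_A = 0, so q_E = 8 − 0.5q_A.
For A: ∂π/∂q_A = 20 − 3q_A − q_E = 0 ⇒ q_A = 20/3 − (1/3)q_E.
Solving the two reaction functions simultaneously: (1 − (−0.5)(−1/3))q_E = 8 − 0.5·(20/3), so (5/6)q_E = 14/3 and q_E = 5.6.
Then q_A = 20/3 − (1/3)·5.6 = 4.8.

5.6, 4.8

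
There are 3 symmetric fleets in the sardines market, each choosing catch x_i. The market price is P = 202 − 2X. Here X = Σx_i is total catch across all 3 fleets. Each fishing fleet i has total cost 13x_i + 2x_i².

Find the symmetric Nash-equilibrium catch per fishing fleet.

15.75

A representative fishing fleet's profit is π_i = x_i(202 − 2X) − 13x_i − 2x_i², with X = x_i + Σ_{j≠i} x_j.
First-order condition: 189 − 8x_i − 2Σ_{j≠i} x_j = 0.
Imposing symmetry (x_j = x for all j) turns Σ_{j≠i} x_j into 2x, so 189 = 12x and x = 15.75.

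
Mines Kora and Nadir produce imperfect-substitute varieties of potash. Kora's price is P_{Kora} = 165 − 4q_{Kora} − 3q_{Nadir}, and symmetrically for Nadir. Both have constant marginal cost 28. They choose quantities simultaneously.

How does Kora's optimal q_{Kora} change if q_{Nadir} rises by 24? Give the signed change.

Mine Kora's profit: π = q_{Kora}(165 − 4q_{Kora} − 3q_{Nadir}) − 28q_{Kora}.
∂π/∂q_{Kora} = 137 − 8q_{Kora} − 3q_{Nadir} = 0 ⇒ q_{Kora} = 17.125 − 0.375q_{Nadir}.
The reaction-function slope is −0.375, so a 24-unit rise in q_{Nadir} moves q_{Kora} by −0.375 × 24 = −9. Kora's best response falls — the actions are strategic substitutes.

-9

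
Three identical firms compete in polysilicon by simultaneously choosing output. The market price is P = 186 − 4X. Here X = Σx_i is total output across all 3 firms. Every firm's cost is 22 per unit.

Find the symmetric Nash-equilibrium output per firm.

A representative firm's profit is π_i = x_i(186 − 4X) − 22x_i, with X = x_i + Σ_{j≠i} x_j.
First-order condition: 164 − 8x_i − 4Σ_{j≠i} x_j = 0.
Imposing symmetry (x_j = x for all j) turns Σ_{j≠i} x_j into 2x, so 164 = 16x and x = 10.25.

10.25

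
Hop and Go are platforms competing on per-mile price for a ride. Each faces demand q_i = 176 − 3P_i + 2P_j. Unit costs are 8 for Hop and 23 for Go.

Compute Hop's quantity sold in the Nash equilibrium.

134.4375

Hop's profit: π = (P_{Hop} − 8)(176 − 3P_{Hop} + 2P_{Go}).
∂π/∂P_{Hop} = 200 − 6P_{Hop} + 2P_{Go} = 0 ⇒ P_{Hop} = 100/3 + (1/3)P_{Go}.
Similarly P_{Go} = 245/6 + (1/3)P_{Hop}.
Substituting the second reaction function into the first: P_{Hop} = 100/3 + (1/3)(245/6 + (1/3)P_{Hop}), which gives (8/9)P_{Hop} = 845/18 ⇒ P_{Hop} = 52.8125.
Then P_{Go} = 245/6 + (1/3)·52.8125 = 58.4375.
q_{Hop} = 176 − 3·52.8125 + 2·58.4375 = 134.4375.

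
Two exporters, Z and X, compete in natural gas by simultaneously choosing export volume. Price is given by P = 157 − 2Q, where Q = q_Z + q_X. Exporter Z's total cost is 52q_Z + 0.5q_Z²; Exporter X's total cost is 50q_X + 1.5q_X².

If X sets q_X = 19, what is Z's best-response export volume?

13.4

Exporter Z's profit: π = q_Z(157 − 2(q_Z + q_X)) − 52q_Z − 0.5q_Z².
∂π/∂q_Z = 105 − 5q_Z − 2q_X = 0, so q_Z = 21 − 0.4q_X.
At q_X = 19: q_Z = 21 − 0.4·19 = 13.4.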